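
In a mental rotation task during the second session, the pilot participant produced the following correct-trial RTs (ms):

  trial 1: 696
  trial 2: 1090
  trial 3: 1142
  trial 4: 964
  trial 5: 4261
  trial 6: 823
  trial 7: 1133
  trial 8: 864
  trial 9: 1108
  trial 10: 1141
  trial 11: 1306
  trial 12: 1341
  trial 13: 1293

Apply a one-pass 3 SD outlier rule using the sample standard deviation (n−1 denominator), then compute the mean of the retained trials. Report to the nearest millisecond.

n = 13, ΣRT = 17162, M = 1320.154
Σ(x−M)² = 9818441.69; s = √(9818441.69/12) = 904.546
Cutoffs: 1320.154 ± 3·904.546 → [-1393.5, 4033.8]
Outside: 4261 → excluded.
Retained (n=12): Σ = 12901, mean = 12901/12 = 1075.083

1075 ms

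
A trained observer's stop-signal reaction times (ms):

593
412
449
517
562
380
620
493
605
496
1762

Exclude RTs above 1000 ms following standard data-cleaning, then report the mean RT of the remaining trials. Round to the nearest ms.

Excluded: 1762
Retained (n=10): Σ = 5127
Mean = 5127/10 = 512.7000

513 ms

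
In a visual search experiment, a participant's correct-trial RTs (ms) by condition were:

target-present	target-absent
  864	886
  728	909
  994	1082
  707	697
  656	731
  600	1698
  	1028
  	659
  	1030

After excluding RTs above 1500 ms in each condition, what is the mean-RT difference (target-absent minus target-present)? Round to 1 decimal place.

119.6 ms

target-absent: exclude 1698
M(target-present) = 4549/6 = 758.167
M(target-absent) = 7022/8 = 877.750
Difference = 877.750 − 758.167 = 119.583 ms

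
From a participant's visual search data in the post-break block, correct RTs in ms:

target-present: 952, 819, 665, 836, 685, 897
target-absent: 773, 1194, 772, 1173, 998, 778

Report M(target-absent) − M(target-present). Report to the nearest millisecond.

M(target-present) = 4854/6 = 809.000
M(target-absent) = 5688/6 = 948.000
Difference = 948.000 − 809.000 = 139.000 ms

139 ms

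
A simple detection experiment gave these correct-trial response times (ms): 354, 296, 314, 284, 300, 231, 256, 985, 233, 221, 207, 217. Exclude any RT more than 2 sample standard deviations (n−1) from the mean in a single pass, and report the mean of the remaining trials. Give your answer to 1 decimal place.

n = 12, ΣRT = 3898, M = 324.833
Σ(x−M)² = 498173.67; s = √(498173.67/11) = 212.811
Cutoffs: 324.833 ± 2·212.811 → [-100.8, 750.5]
Outside: 985 → excluded.
Retained (n=11): Σ = 2913, mean = 2913/11 = 264.818

264.8 ms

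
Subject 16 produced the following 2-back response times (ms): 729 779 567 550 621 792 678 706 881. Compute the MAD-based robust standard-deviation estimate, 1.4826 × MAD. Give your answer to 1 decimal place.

Sorted: 550, 567, 621, 678, 706, 729, 779, 792, 881 → median = 706
|x − 706| sorted: 0, 23, 28, 73, 85, 86, 139, 156, 175 → MAD = 85
Robust SD ≈ 1.4826 × 85 = 126.021

126.0 ms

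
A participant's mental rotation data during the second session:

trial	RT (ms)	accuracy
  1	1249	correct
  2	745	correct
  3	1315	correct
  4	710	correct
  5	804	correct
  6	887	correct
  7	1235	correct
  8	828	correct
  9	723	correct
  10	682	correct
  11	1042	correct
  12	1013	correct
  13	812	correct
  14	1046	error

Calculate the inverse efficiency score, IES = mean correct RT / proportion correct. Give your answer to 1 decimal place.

Correct trials (n=13): 1249, 745, 1315, 710, 804, 887, 1235, 828, 723, 682, 1042, 1013, 812
Mean correct RT = 12045/13 = 926.5385 ms
Proportion correct = 13/14
IES = 926.5385 / (13/14) = 997.811 ms

997.8 ms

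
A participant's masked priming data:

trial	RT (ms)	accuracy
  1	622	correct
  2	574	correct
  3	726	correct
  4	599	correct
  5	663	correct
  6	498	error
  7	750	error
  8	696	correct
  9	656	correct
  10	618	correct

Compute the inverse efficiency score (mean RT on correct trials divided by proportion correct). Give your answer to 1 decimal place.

Correct trials (n=8): 622, 574, 726, 599, 663, 696, 656, 618
Mean correct RT = 5154/8 = 644.2500 ms
Proportion correct = 8/10
IES = 644.2500 / (8/10) = 805.312 ms

805.3 ms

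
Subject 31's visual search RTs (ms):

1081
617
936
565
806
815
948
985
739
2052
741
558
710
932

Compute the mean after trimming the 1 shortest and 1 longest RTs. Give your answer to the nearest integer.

823 ms

Sorted: 558, 565, 617, 710, 739, 741, 806, 815, 932, 936, 948, 985, 1081, 2052
Drop lowest 1 (558) and highest 1 (2052)
Remaining (n=12): Σ = 9875, mean = 9875/12 = 822.917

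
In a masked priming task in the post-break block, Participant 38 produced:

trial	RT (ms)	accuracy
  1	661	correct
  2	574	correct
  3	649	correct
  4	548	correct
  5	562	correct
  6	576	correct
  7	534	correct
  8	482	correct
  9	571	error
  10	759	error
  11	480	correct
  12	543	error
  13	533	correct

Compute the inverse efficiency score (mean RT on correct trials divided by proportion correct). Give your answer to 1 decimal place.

727.9 ms

Correct trials (n=10): 661, 574, 649, 548, 562, 576, 534, 482, 480, 533
Mean correct RT = 5599/10 = 559.9000 ms
Proportion correct = 10/13
IES = 559.9000 / (10/13) = 727.870 ms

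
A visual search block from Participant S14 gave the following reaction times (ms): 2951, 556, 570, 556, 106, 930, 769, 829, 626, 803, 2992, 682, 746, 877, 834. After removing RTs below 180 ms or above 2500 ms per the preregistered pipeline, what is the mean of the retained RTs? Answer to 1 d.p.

731.5 ms

Excluded: 106, 2951, 2992
Retained (n=12): Σ = 8778
Mean = 8778/12 = 731.5000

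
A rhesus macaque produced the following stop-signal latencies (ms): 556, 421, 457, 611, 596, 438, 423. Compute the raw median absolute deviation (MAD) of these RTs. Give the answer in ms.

Sorted: 421, 423, 438, 457, 556, 596, 611 → median = 457
|x − 457|: 99, 36, 0, 154, 139, 19, 34
Sorted deviations: 0, 19, 34, 36, 99, 139, 154 → MAD = 36

36 ms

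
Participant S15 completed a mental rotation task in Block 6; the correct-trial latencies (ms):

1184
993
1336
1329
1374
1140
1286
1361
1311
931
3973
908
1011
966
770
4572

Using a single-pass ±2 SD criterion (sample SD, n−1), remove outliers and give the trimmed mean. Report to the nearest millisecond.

1136 ms

n = 16, ΣRT = 24445, M = 1527.812
Σ(x−M)² = 17931294.44; s = √(17931294.44/15) = 1093.352
Cutoffs: 1527.812 ± 2·1093.352 → [-658.9, 3714.5]
Outside: 3973, 4572 → excluded.
Retained (n=14): Σ = 15900, mean = 15900/14 = 1135.714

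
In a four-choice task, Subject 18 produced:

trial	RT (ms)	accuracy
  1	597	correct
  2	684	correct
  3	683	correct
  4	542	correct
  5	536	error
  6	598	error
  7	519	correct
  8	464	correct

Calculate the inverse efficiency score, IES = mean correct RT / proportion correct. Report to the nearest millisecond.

775 ms

Correct trials (n=6): 597, 684, 683, 542, 519, 464
Mean correct RT = 3489/6 = 581.5000 ms
Proportion correct = 6/8
IES = 581.5000 / (6/8) = 775.333 ms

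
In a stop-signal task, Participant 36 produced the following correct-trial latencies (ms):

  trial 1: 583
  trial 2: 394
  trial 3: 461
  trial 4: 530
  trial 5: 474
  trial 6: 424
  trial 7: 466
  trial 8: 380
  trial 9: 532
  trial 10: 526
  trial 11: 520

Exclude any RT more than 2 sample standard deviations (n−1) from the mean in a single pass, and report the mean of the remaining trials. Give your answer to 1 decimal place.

n = 11, ΣRT = 5290, M = 480.909
Σ(x−M)² = 40644.91; s = √(40644.91/10) = 63.753
Cutoffs: 480.909 ± 2·63.753 → [353.4, 608.4]
No RTs fall outside the cutoffs; all 11 retained. Mean = 5290/11 = 480.909

480.9 ms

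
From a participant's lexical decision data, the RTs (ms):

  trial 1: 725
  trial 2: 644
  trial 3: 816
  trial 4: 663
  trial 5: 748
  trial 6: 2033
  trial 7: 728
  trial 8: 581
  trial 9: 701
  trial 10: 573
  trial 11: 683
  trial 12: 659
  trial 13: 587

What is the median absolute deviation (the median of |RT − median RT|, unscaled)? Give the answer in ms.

45 ms

Sorted: 573, 581, 587, 644, 659, 663, 683, 701, 725, 728, 748, 816, 2033 → median = 683
|x − 683|: 42, 39, 133, 20, 65, 1350, 45, 102, 18, 110, 0, 24, 96
Sorted deviations: 0, 18, 20, 24, 39, 42, 45, 65, 96, 102, 110, 133, 1350 → MAD = 45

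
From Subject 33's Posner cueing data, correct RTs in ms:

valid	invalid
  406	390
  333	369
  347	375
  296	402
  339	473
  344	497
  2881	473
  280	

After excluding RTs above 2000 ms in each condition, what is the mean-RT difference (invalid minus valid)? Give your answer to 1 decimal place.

valid: exclude 2881
M(valid) = 2345/7 = 335.000
M(invalid) = 2979/7 = 425.571
Difference = 425.571 − 335.000 = 90.571 ms

90.6 ms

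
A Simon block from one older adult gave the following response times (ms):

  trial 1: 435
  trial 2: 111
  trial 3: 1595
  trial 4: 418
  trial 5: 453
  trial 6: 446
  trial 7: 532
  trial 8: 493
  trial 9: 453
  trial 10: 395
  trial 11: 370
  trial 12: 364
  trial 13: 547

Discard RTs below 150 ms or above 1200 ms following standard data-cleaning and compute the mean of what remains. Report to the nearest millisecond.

446 ms

Excluded: 111, 1595
Retained (n=11): Σ = 4906
Mean = 4906/11 = 446.0000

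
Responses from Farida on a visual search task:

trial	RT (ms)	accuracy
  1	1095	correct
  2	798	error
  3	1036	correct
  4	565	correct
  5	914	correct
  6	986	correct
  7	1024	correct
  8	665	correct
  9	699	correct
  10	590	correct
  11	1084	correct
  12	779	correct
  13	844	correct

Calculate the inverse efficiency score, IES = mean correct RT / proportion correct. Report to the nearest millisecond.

928 ms

Correct trials (n=12): 1095, 1036, 565, 914, 986, 1024, 665, 699, 590, 1084, 779, 844
Mean correct RT = 10281/12 = 856.7500 ms
Proportion correct = 12/13
IES = 856.7500 / (12/13) = 928.146 ms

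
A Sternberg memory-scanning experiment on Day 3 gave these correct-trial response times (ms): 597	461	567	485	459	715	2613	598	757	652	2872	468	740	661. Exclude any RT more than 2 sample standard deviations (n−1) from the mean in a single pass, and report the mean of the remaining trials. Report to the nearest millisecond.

597 ms

n = 14, ΣRT = 12645, M = 903.214
Σ(x−M)² = 8061860.36; s = √(8061860.36/13) = 787.492
Cutoffs: 903.214 ± 2·787.492 → [-671.8, 2478.2]
Outside: 2613, 2872 → excluded.
Retained (n=12): Σ = 7160, mean = 7160/12 = 596.667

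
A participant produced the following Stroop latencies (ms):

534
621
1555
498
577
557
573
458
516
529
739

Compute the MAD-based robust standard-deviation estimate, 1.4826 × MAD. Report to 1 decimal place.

Sorted: 458, 498, 516, 529, 534, 557, 573, 577, 621, 739, 1555 → median = 557
|x − 557| sorted: 0, 16, 20, 23, 28, 41, 59, 64, 99, 182, 998 → MAD = 41
Robust SD ≈ 1.4826 × 41 = 60.787

60.8 ms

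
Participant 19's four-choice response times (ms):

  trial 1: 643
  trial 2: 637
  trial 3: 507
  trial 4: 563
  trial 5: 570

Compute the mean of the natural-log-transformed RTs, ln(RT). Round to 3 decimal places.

ln(RT): 6.4661, 6.4568, 6.2285, 6.3333, 6.3456
Σ ln(RT) = 31.8303
Mean = 31.8303/5 = 6.36607

6.366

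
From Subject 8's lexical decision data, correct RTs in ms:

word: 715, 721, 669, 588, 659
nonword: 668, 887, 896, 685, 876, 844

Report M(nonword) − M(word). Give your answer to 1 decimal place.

138.9 ms

M(word) = 3352/5 = 670.400
M(nonword) = 4856/6 = 809.333
Difference = 809.333 − 670.400 = 138.933 ms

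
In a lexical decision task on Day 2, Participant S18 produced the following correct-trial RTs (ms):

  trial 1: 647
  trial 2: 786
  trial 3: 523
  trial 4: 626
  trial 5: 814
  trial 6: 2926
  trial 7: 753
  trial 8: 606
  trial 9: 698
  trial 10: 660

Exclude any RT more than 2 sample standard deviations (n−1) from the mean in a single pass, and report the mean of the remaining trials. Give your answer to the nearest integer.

n = 10, ΣRT = 9039, M = 903.900
Σ(x−M)² = 4612578.90; s = √(4612578.90/9) = 715.897
Cutoffs: 903.900 ± 2·715.897 → [-527.9, 2335.7]
Outside: 2926 → excluded.
Retained (n=9): Σ = 6113, mean = 6113/9 = 679.222

679 ms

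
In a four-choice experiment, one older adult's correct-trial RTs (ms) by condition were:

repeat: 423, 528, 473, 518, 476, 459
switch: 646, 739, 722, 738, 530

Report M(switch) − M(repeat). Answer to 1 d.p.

M(repeat) = 2877/6 = 479.500
M(switch) = 3375/5 = 675.000
Difference = 675.000 − 479.500 = 195.500 ms

195.5 ms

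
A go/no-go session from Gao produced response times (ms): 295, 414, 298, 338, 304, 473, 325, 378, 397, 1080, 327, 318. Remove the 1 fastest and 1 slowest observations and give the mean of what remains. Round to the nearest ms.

357 ms

Sorted: 295, 298, 304, 318, 325, 327, 338, 378, 397, 414, 473, 1080
Drop lowest 1 (295) and highest 1 (1080)
Remaining (n=10): Σ = 3572, mean = 3572/10 = 357.200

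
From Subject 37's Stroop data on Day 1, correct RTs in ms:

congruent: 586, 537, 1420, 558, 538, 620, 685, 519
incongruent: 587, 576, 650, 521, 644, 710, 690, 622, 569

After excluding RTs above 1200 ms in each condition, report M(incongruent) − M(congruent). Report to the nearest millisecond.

congruent: exclude 1420
M(congruent) = 4043/7 = 577.571
M(incongruent) = 5569/9 = 618.778
Difference = 618.778 − 577.571 = 41.206 ms

41 ms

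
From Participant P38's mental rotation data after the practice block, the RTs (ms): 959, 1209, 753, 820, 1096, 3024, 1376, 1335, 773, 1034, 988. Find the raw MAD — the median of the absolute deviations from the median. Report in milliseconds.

214 ms

Sorted: 753, 773, 820, 959, 988, 1034, 1096, 1209, 1335, 1376, 3024 → median = 1034
|x − 1034|: 75, 175, 281, 214, 62, 1990, 342, 301, 261, 0, 46
Sorted deviations: 0, 46, 62, 75, 175, 214, 261, 281, 301, 342, 1990 → MAD = 214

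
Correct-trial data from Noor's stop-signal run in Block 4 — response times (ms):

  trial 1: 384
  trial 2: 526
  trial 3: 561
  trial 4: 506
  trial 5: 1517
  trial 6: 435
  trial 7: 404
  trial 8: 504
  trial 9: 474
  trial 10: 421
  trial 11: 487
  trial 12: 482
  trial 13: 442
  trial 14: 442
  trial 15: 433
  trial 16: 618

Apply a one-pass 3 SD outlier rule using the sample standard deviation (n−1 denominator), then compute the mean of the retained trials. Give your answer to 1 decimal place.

n = 16, ΣRT = 8636, M = 539.750
Σ(x−M)² = 1072905.00; s = √(1072905.00/15) = 267.445
Cutoffs: 539.750 ± 3·267.445 → [-262.6, 1342.1]
Outside: 1517 → excluded.
Retained (n=15): Σ = 7119, mean = 7119/15 = 474.600

474.6 ms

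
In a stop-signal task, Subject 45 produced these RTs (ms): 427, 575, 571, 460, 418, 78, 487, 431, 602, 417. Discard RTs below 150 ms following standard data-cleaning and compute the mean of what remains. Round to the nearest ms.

Excluded: 78
Retained (n=9): Σ = 4388
Mean = 4388/9 = 487.5556

488 ms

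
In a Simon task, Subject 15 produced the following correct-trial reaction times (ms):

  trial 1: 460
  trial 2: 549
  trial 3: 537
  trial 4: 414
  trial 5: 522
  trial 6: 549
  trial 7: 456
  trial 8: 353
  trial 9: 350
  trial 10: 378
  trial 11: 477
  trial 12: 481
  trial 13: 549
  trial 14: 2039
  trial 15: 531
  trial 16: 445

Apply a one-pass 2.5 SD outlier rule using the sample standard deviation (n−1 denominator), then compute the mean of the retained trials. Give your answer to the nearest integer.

n = 16, ΣRT = 9090, M = 568.125
Σ(x−M)² = 2378121.75; s = √(2378121.75/15) = 398.173
Cutoffs: 568.125 ± 2.5·398.173 → [-427.3, 1563.6]
Outside: 2039 → excluded.
Retained (n=15): Σ = 7051, mean = 7051/15 = 470.067

470 ms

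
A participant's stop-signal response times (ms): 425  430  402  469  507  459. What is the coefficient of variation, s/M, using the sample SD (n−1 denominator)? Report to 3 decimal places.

0.083

n = 6, Σ = 2692, M = 448.6667
Σ(x−M)² = 7009.333; s = √(7009.333/5) = 37.4415
CV = 37.4415 / 448.6667 = 0.08345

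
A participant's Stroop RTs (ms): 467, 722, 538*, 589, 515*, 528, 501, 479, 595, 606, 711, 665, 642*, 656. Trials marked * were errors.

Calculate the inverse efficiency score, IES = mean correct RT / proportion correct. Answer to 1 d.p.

754.3 ms

Correct trials (n=11): 467, 722, 589, 528, 501, 479, 595, 606, 711, 665, 656
Mean correct RT = 6519/11 = 592.6364 ms
Proportion correct = 11/14
IES = 592.6364 / (11/14) = 754.264 ms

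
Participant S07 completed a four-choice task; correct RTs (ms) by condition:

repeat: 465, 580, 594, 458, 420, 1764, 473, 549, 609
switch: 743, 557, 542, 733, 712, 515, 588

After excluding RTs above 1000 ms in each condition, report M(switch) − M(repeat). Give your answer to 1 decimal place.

repeat: exclude 1764
M(repeat) = 4148/8 = 518.500
M(switch) = 4390/7 = 627.143
Difference = 627.143 − 518.500 = 108.643 ms

108.6 ms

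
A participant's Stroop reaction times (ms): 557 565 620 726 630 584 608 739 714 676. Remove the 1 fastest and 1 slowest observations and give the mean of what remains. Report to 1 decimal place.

640.4 ms

Sorted: 557, 565, 584, 608, 620, 630, 676, 714, 726, 739
Drop lowest 1 (557) and highest 1 (739)
Remaining (n=8): Σ = 5123, mean = 5123/8 = 640.375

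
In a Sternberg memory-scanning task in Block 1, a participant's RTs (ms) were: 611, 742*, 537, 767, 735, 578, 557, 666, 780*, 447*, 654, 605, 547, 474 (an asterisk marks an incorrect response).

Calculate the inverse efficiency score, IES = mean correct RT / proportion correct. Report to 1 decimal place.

Correct trials (n=11): 611, 537, 767, 735, 578, 557, 666, 654, 605, 547, 474
Mean correct RT = 6731/11 = 611.9091 ms
Proportion correct = 11/14
IES = 611.9091 / (11/14) = 778.793 ms

778.8 ms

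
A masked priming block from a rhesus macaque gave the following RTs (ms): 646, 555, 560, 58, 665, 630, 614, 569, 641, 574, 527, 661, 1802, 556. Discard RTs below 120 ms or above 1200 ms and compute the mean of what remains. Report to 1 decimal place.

Excluded: 58, 1802
Retained (n=12): Σ = 7198
Mean = 7198/12 = 599.8333

599.8 ms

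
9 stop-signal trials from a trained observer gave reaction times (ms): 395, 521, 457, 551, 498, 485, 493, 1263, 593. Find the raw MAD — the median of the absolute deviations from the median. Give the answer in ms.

41 ms

Sorted: 395, 457, 485, 493, 498, 521, 551, 593, 1263 → median = 498
|x − 498|: 103, 23, 41, 53, 0, 13, 5, 765, 95
Sorted deviations: 0, 5, 13, 23, 41, 53, 95, 103, 765 → MAD = 41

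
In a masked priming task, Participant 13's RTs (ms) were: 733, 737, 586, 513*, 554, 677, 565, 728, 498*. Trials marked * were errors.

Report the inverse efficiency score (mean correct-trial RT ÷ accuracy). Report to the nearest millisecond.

841 ms

Correct trials (n=7): 733, 737, 586, 554, 677, 565, 728
Mean correct RT = 4580/7 = 654.2857 ms
Proportion correct = 7/9
IES = 654.2857 / (7/9) = 841.224 ms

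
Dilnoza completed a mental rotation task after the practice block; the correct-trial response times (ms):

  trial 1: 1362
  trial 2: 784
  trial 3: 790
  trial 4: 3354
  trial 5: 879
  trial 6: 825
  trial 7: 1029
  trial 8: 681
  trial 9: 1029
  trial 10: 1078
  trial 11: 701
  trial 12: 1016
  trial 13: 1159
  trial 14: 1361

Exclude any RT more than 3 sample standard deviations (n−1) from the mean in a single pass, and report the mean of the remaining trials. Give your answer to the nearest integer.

n = 14, ΣRT = 16048, M = 1146.286
Σ(x−M)² = 5863574.86; s = √(5863574.86/13) = 671.598
Cutoffs: 1146.286 ± 3·671.598 → [-868.5, 3161.1]
Outside: 3354 → excluded.
Retained (n=13): Σ = 12694, mean = 12694/13 = 976.462

976 ms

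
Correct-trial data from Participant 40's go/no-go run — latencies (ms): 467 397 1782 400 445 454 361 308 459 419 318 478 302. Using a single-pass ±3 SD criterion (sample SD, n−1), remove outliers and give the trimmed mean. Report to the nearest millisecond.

401 ms

n = 13, ΣRT = 6590, M = 506.923
Σ(x−M)² = 1806978.92; s = √(1806978.92/12) = 388.048
Cutoffs: 506.923 ± 3·388.048 → [-657.2, 1671.1]
Outside: 1782 → excluded.
Retained (n=12): Σ = 4808, mean = 4808/12 = 400.667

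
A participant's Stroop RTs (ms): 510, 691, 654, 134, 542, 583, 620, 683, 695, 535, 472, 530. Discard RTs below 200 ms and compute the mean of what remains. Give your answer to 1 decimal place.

Excluded: 134
Retained (n=11): Σ = 6515
Mean = 6515/11 = 592.2727

592.3 ms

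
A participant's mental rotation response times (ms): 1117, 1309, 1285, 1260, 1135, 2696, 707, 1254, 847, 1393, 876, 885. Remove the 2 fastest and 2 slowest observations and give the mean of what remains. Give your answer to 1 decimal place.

1140.1 ms

Sorted: 707, 847, 876, 885, 1117, 1135, 1254, 1260, 1285, 1309, 1393, 2696
Drop lowest 2 (707, 847) and highest 2 (1393, 2696)
Remaining (n=8): Σ = 9121, mean = 9121/8 = 1140.125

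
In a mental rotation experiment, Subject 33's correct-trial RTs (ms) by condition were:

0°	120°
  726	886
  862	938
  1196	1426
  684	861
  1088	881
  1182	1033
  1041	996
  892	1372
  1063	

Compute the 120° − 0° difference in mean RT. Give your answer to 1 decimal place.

M(0°) = 8734/9 = 970.444
M(120°) = 8393/8 = 1049.125
Difference = 1049.125 − 970.444 = 78.681 ms

78.7 ms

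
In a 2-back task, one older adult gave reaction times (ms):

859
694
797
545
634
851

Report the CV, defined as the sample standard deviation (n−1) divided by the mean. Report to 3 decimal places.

n = 6, Σ = 4380, M = 730.0000
Σ(x−M)² = 80508.000; s = √(80508.000/5) = 126.8921
CV = 126.8921 / 730.0000 = 0.17382

0.174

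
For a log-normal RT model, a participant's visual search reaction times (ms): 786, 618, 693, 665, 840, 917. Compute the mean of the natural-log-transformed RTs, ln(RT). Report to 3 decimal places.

ln(RT): 6.6670, 6.4265, 6.5410, 6.4998, 6.7334, 6.8211
Σ ln(RT) = 39.6888
Mean = 39.6888/6 = 6.61480

6.615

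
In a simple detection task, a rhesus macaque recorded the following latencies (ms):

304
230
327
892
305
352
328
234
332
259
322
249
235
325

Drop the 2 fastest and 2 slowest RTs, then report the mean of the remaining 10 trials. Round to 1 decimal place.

298.6 ms

Sorted: 230, 234, 235, 249, 259, 304, 305, 322, 325, 327, 328, 332, 352, 892
Drop lowest 2 (230, 234) and highest 2 (352, 892)
Remaining (n=10): Σ = 2986, mean = 2986/10 = 298.600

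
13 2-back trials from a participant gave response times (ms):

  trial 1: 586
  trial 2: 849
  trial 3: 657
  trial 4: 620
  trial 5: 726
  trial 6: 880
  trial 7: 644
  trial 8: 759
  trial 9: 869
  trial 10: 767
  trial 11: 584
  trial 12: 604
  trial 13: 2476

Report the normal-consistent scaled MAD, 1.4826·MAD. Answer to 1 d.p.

Sorted: 584, 586, 604, 620, 644, 657, 726, 759, 767, 849, 869, 880, 2476 → median = 726
|x − 726| sorted: 0, 33, 41, 69, 82, 106, 122, 123, 140, 142, 143, 154, 1750 → MAD = 122
Robust SD ≈ 1.4826 × 122 = 180.877

180.9 ms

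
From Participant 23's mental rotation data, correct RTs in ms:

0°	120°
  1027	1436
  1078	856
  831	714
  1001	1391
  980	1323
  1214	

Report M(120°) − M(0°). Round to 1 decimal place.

M(0°) = 6131/6 = 1021.833
M(120°) = 5720/5 = 1144.000
Difference = 1144.000 − 1021.833 = 122.167 ms

122.2 ms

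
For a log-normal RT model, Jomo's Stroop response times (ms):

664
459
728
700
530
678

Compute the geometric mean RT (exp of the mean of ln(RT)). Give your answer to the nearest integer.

ln(RT): 6.4983, 6.1291, 6.5903, 6.5511, 6.2729, 6.5191
Mean ln(RT) = 38.5607/6 = 6.42679
Geometric mean = exp(6.42679) = 618.19 ms

618 ms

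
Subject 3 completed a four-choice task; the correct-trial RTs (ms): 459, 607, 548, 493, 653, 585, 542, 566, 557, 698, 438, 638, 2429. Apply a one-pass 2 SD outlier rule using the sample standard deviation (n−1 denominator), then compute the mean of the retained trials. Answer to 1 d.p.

n = 13, ΣRT = 9213, M = 708.692
Σ(x−M)² = 3272436.77; s = √(3272436.77/12) = 522.210
Cutoffs: 708.692 ± 2·522.210 → [-335.7, 1753.1]
Outside: 2429 → excluded.
Retained (n=12): Σ = 6784, mean = 6784/12 = 565.333

565.3 ms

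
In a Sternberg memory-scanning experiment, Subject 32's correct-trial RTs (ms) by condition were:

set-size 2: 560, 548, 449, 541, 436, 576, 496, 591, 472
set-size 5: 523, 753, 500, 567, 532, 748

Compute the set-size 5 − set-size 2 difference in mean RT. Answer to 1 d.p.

M(set-size 2) = 4669/9 = 518.778
M(set-size 5) = 3623/6 = 603.833
Difference = 603.833 − 518.778 = 85.056 ms

85.1 ms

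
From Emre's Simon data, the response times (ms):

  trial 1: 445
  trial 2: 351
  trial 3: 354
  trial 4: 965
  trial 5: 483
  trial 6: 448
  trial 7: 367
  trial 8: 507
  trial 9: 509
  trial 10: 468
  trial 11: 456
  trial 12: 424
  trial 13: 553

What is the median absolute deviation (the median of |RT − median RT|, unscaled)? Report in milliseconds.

51 ms

Sorted: 351, 354, 367, 424, 445, 448, 456, 468, 483, 507, 509, 553, 965 → median = 456
|x − 456|: 11, 105, 102, 509, 27, 8, 89, 51, 53, 12, 0, 32, 97
Sorted deviations: 0, 8, 11, 12, 27, 32, 51, 53, 89, 97, 102, 105, 509 → MAD = 51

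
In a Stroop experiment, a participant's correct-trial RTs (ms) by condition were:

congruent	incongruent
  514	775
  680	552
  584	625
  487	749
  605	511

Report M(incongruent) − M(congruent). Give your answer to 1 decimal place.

68.4 ms

M(congruent) = 2870/5 = 574.000
M(incongruent) = 3212/5 = 642.400
Difference = 642.400 − 574.000 = 68.400 ms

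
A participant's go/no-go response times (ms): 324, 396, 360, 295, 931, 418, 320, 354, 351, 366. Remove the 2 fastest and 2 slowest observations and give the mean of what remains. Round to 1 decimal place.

358.5 ms

Sorted: 295, 320, 324, 351, 354, 360, 366, 396, 418, 931
Drop lowest 2 (295, 320) and highest 2 (418, 931)
Remaining (n=6): Σ = 2151, mean = 2151/6 = 358.500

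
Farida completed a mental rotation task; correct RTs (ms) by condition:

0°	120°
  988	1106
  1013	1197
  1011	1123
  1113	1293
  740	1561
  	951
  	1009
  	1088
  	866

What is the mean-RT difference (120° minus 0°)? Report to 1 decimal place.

M(0°) = 4865/5 = 973.000
M(120°) = 10194/9 = 1132.667
Difference = 1132.667 − 973.000 = 159.667 ms

159.7 ms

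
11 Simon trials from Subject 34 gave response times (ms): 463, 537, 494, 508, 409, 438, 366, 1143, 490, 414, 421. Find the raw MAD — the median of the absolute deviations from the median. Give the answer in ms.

45 ms

Sorted: 366, 409, 414, 421, 438, 463, 490, 494, 508, 537, 1143 → median = 463
|x − 463|: 0, 74, 31, 45, 54, 25, 97, 680, 27, 49, 42
Sorted deviations: 0, 25, 27, 31, 42, 45, 49, 54, 74, 97, 680 → MAD = 45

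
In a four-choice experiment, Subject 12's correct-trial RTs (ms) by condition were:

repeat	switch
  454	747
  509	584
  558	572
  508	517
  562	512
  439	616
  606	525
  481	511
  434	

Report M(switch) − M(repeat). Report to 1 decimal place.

67.3 ms

M(repeat) = 4551/9 = 505.667
M(switch) = 4584/8 = 573.000
Difference = 573.000 − 505.667 = 67.333 ms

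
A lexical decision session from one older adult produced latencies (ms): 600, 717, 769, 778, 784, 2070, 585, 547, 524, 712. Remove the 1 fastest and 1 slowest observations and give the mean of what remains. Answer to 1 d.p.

686.5 ms

Sorted: 524, 547, 585, 600, 712, 717, 769, 778, 784, 2070
Drop lowest 1 (524) and highest 1 (2070)
Remaining (n=8): Σ = 5492, mean = 5492/8 = 686.500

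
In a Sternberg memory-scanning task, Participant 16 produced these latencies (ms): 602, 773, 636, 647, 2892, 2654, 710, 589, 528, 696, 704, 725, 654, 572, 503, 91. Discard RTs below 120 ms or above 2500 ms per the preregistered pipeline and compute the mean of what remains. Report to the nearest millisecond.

Excluded: 91, 2654, 2892
Retained (n=13): Σ = 8339
Mean = 8339/13 = 641.4615

641 ms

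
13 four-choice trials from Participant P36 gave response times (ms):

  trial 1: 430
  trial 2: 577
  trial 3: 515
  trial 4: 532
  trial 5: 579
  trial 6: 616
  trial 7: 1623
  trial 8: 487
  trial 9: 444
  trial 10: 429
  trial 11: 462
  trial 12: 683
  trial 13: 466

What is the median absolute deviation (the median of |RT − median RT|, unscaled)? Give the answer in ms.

64 ms

Sorted: 429, 430, 444, 462, 466, 487, 515, 532, 577, 579, 616, 683, 1623 → median = 515
|x − 515|: 85, 62, 0, 17, 64, 101, 1108, 28, 71, 86, 53, 168, 49
Sorted deviations: 0, 17, 28, 49, 53, 62, 64, 71, 85, 86, 101, 168, 1108 → MAD = 64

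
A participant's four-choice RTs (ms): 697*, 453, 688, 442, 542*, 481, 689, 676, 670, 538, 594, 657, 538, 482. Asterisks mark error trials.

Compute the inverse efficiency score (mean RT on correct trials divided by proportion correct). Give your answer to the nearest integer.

Correct trials (n=12): 453, 688, 442, 481, 689, 676, 670, 538, 594, 657, 538, 482
Mean correct RT = 6908/12 = 575.6667 ms
Proportion correct = 12/14
IES = 575.6667 / (12/14) = 671.611 ms

672 ms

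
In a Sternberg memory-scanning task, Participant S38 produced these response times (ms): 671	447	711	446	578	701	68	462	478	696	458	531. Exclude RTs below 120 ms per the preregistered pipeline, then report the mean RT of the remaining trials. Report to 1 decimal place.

561.7 ms

Excluded: 68
Retained (n=11): Σ = 6179
Mean = 6179/11 = 561.7273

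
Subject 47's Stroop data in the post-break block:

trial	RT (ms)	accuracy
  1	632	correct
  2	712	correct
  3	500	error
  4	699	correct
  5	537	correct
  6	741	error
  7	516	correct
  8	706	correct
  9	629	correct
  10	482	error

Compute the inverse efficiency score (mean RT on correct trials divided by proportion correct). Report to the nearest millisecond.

Correct trials (n=7): 632, 712, 699, 537, 516, 706, 629
Mean correct RT = 4431/7 = 633.0000 ms
Proportion correct = 7/10
IES = 633.0000 / (7/10) = 904.286 ms

904 ms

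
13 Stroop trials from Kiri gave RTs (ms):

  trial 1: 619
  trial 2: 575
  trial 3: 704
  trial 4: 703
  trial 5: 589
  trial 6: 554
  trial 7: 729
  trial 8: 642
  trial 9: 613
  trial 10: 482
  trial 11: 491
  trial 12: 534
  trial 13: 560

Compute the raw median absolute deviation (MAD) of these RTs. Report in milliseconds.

53 ms

Sorted: 482, 491, 534, 554, 560, 575, 589, 613, 619, 642, 703, 704, 729 → median = 589
|x − 589|: 30, 14, 115, 114, 0, 35, 140, 53, 24, 107, 98, 55, 29
Sorted deviations: 0, 14, 24, 29, 30, 35, 53, 55, 98, 107, 114, 115, 140 → MAD = 53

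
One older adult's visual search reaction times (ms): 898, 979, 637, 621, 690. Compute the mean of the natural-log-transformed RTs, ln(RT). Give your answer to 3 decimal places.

6.622

ln(RT): 6.8002, 6.8865, 6.4568, 6.4313, 6.5367
Σ ln(RT) = 33.1115
Mean = 33.1115/5 = 6.62230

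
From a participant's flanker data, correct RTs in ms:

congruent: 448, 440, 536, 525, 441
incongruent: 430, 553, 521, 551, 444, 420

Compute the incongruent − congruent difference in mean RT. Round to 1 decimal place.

M(congruent) = 2390/5 = 478.000
M(incongruent) = 2919/6 = 486.500
Difference = 486.500 − 478.000 = 8.500 ms

8.5 ms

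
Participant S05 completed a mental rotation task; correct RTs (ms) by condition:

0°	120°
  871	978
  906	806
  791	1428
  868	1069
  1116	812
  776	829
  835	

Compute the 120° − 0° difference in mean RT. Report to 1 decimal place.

106.6 ms

M(0°) = 6163/7 = 880.429
M(120°) = 5922/6 = 987.000
Difference = 987.000 − 880.429 = 106.571 ms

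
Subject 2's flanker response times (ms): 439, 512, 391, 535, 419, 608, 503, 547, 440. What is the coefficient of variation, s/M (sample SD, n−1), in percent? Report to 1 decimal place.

14.4%

n = 9, Σ = 4394, M = 488.2222
Σ(x−M)² = 39765.556; s = √(39765.556/8) = 70.5032
CV = 70.5032 / 488.2222 = 0.14441 = 14.441%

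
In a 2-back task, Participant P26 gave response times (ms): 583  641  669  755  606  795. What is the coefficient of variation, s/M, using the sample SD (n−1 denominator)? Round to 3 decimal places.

0.124

n = 6, Σ = 4049, M = 674.8333
Σ(x−M)² = 35216.833; s = √(35216.833/5) = 83.9248
CV = 83.9248 / 674.8333 = 0.12436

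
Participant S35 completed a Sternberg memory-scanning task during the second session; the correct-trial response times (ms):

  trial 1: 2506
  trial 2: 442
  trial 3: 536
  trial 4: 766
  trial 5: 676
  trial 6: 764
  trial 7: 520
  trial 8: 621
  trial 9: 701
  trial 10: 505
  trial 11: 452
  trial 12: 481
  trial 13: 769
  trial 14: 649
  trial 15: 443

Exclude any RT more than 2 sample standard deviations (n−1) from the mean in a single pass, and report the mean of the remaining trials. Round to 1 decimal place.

n = 15, ΣRT = 10831, M = 722.067
Σ(x−M)² = 3616362.93; s = √(3616362.93/14) = 508.244
Cutoffs: 722.067 ± 2·508.244 → [-294.4, 1738.6]
Outside: 2506 → excluded.
Retained (n=14): Σ = 8325, mean = 8325/14 = 594.643

594.6 ms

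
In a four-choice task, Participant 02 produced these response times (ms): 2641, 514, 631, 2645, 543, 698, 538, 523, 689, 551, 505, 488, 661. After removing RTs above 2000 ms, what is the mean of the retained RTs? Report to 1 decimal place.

576.5 ms

Excluded: 2641, 2645
Retained (n=11): Σ = 6341
Mean = 6341/11 = 576.4545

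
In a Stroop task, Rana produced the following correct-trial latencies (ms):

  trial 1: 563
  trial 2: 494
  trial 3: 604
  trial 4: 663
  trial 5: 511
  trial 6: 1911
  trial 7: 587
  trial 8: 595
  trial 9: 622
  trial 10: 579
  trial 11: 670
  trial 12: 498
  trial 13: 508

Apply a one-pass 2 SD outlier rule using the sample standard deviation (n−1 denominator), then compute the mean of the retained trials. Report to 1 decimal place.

n = 13, ΣRT = 8805, M = 677.308
Σ(x−M)² = 1690424.77; s = √(1690424.77/12) = 375.325
Cutoffs: 677.308 ± 2·375.325 → [-73.3, 1428.0]
Outside: 1911 → excluded.
Retained (n=12): Σ = 6894, mean = 6894/12 = 574.500

574.5 ms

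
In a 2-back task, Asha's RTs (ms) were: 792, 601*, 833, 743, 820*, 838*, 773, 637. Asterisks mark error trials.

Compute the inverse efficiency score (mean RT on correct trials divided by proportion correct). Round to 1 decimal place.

Correct trials (n=5): 792, 833, 743, 773, 637
Mean correct RT = 3778/5 = 755.6000 ms
Proportion correct = 5/8
IES = 755.6000 / (5/8) = 1208.960 ms

1209.0 ms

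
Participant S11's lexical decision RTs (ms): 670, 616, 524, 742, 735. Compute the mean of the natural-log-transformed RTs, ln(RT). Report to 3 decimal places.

ln(RT): 6.5073, 6.4232, 6.2615, 6.6093, 6.5999
Σ ln(RT) = 32.4012
Mean = 32.4012/5 = 6.48025

6.480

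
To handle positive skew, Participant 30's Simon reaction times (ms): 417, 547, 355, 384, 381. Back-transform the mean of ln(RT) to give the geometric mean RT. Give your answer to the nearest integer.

412 ms

ln(RT): 6.0331, 6.3044, 5.8721, 5.9506, 5.9428
Mean ln(RT) = 30.1031/5 = 6.02062
Geometric mean = exp(6.02062) = 411.83 ms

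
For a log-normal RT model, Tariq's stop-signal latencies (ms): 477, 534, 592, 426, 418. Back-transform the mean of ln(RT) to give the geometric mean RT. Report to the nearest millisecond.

485 ms

ln(RT): 6.1675, 6.2804, 6.3835, 6.0544, 6.0355
Mean ln(RT) = 30.9213/5 = 6.18427
Geometric mean = exp(6.18427) = 485.06 ms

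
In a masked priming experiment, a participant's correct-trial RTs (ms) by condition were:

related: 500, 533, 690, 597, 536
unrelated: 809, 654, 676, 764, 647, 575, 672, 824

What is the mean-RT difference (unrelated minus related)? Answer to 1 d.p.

M(related) = 2856/5 = 571.200
M(unrelated) = 5621/8 = 702.625
Difference = 702.625 − 571.200 = 131.425 ms

131.4 ms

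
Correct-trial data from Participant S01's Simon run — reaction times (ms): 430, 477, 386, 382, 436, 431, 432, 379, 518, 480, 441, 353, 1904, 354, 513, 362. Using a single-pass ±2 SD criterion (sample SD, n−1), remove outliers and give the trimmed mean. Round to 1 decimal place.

n = 16, ΣRT = 8278, M = 517.375
Σ(x−M)² = 2093199.75; s = √(2093199.75/15) = 373.559
Cutoffs: 517.375 ± 2·373.559 → [-229.7, 1264.5]
Outside: 1904 → excluded.
Retained (n=15): Σ = 6374, mean = 6374/15 = 424.933

424.9 ms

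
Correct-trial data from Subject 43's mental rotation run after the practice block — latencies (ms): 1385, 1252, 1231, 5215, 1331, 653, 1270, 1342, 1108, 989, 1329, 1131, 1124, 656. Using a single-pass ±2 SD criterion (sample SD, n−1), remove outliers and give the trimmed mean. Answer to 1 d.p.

n = 14, ΣRT = 20016, M = 1429.714
Σ(x−M)² = 16136886.86; s = √(16136886.86/13) = 1114.136
Cutoffs: 1429.714 ± 2·1114.136 → [-798.6, 3658.0]
Outside: 5215 → excluded.
Retained (n=13): Σ = 14801, mean = 14801/13 = 1138.538

1138.5 ms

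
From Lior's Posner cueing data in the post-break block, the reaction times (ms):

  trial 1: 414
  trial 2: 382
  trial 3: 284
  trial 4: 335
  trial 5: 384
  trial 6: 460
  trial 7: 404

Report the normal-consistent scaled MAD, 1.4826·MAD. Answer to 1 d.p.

44.5 ms

Sorted: 284, 335, 382, 384, 404, 414, 460 → median = 384
|x − 384| sorted: 0, 2, 20, 30, 49, 76, 100 → MAD = 30
Robust SD ≈ 1.4826 × 30 = 44.478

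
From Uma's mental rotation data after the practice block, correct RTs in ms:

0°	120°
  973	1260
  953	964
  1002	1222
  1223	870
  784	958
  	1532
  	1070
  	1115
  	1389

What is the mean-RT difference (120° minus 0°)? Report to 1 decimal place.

M(0°) = 4935/5 = 987.000
M(120°) = 10380/9 = 1153.333
Difference = 1153.333 − 987.000 = 166.333 ms

166.3 ms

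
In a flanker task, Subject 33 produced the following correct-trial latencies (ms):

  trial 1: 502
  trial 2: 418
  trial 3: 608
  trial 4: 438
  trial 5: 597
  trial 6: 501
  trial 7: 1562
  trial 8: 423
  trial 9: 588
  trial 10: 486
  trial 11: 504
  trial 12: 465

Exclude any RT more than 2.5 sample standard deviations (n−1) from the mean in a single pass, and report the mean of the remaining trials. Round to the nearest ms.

503 ms

n = 12, ΣRT = 7092, M = 591.000
Σ(x−M)² = 1075228.00; s = √(1075228.00/11) = 312.647
Cutoffs: 591.000 ± 2.5·312.647 → [-190.6, 1372.6]
Outside: 1562 → excluded.
Retained (n=11): Σ = 5530, mean = 5530/11 = 502.727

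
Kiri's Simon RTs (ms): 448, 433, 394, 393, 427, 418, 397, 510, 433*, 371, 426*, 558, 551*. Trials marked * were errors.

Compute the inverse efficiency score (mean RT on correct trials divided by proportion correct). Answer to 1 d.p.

565.4 ms

Correct trials (n=10): 448, 433, 394, 393, 427, 418, 397, 510, 371, 558
Mean correct RT = 4349/10 = 434.9000 ms
Proportion correct = 10/13
IES = 434.9000 / (10/13) = 565.370 ms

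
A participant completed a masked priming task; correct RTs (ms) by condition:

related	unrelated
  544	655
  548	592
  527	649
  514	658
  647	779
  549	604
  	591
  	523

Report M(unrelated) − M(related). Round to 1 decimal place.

M(related) = 3329/6 = 554.833
M(unrelated) = 5051/8 = 631.375
Difference = 631.375 − 554.833 = 76.542 ms

76.5 ms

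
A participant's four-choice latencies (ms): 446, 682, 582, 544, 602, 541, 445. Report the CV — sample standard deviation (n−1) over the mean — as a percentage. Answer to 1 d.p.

15.4%

n = 7, Σ = 3842, M = 548.8571
Σ(x−M)² = 43100.857; s = √(43100.857/6) = 84.7554
CV = 84.7554 / 548.8571 = 0.15442 = 15.442%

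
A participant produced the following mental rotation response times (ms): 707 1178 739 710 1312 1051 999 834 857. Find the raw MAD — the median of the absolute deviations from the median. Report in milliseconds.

147 ms

Sorted: 707, 710, 739, 834, 857, 999, 1051, 1178, 1312 → median = 857
|x − 857|: 150, 321, 118, 147, 455, 194, 142, 23, 0
Sorted deviations: 0, 23, 118, 142, 147, 150, 194, 321, 455 → MAD = 147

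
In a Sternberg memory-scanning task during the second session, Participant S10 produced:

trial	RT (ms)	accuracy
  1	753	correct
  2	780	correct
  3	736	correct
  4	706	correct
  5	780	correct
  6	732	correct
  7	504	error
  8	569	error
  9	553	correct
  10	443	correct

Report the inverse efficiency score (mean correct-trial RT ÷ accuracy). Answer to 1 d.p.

Correct trials (n=8): 753, 780, 736, 706, 780, 732, 553, 443
Mean correct RT = 5483/8 = 685.3750 ms
Proportion correct = 8/10
IES = 685.3750 / (8/10) = 856.719 ms

856.7 ms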